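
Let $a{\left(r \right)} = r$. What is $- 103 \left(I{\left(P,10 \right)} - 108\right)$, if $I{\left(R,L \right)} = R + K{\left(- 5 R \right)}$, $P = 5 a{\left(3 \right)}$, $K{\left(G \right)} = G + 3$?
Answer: $16995$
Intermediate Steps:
$K{\left(G \right)} = 3 + G$
$P = 15$ ($P = 5 \cdot 3 = 15$)
$I{\left(R,L \right)} = 3 - 4 R$ ($I{\left(R,L \right)} = R - \left(-3 + 5 R\right) = 3 - 4 R$)
$- 103 \left(I{\left(P,10 \right)} - 108\right) = - 103 \left(\left(3 - 60\right) - 108\right) = - 103 \left(-57 - 108\right) = \left(-103\right) \left(-165\right) = 16995$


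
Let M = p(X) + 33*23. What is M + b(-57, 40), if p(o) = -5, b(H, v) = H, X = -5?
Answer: 697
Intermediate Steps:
M = 754 (M = -5 + 33*23 = -5 + 759 = 754)
M + b(-57, 40) = 754 - 57 = 697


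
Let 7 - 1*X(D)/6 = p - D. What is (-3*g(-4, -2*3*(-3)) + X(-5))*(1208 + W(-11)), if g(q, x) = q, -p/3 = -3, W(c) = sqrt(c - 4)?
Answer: -36240 - 30*I*sqrt(15) ≈ -36240.0 - 116.19*I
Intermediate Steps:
W(c) = sqrt(-4 + c)
p = 9 (p = -3*(-3) = 9)
X(D) = -12 + 6*D (X(D) = 42 - 6*(9 - D) = 42 + (-54 + 6*D) = -12 + 6*D)
(-3*g(-4, -2*3*(-3)) + X(-5))*(1208 + W(-11)) = (-3*(-4) + (-12 + 6*(-5)))*(1208 + sqrt(-4 - 11)) = (12 + (-12 - 30))*(1208 + sqrt(-15)) = (12 - 42)*(1208 + I*sqrt(15)) = -30*(1208 + I*sqrt(15)) = -36240 - 30*I*sqrt(15)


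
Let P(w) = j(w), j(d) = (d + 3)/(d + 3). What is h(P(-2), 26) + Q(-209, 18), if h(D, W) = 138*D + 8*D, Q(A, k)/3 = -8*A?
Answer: 5162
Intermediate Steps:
Q(A, k) = -24*A (Q(A, k) = 3*(-8*A) = -24*A)
j(d) = 1 (j(d) = (3 + d)/(3 + d) = 1)
P(w) = 1
h(D, W) = 146*D
h(P(-2), 26) + Q(-209, 18) = 146*1 - 24*(-209) = 146 + 5016 = 5162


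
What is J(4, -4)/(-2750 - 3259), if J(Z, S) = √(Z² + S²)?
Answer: -4*√2/6009 ≈ -0.00094140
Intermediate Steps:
J(Z, S) = √(S² + Z²)
J(4, -4)/(-2750 - 3259) = √((-4)² + 4²)/(-2750 - 3259) = √(16 + 16)/(-6009) = -4*√2/6009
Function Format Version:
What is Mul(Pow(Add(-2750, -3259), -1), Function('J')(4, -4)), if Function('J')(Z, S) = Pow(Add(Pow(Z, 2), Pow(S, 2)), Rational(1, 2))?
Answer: Mul(Rational(-4, 6009), Pow(2, Rational(1, 2))) ≈ -0.00094140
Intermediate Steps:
Function('J')(Z, S) = Pow(Add(Pow(S, 2), Pow(Z, 2)), Rational(1, 2))
Mul(Pow(Add(-2750, -3259), -1), Function('J')(4, -4)) = Mul(Pow(Add(-2750, -3259), -1), Pow(Add(Pow(-4, 2), Pow(4, 2)), Rational(1, 2))) = Mul(Pow(-6009, -1), Pow(Add(16, 16), Rational(1, 2))) = Mul(Rational(-1, 6009), Pow(32, Rational(1, 2))) = Mul(Rational(-1, 6009), Mul(4, Pow(2, Rational(1, 2)))) = Mul(Rational(-4, 6009), Pow(2, Rational(1, 2)))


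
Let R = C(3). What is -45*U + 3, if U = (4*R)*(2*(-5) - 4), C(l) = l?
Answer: 7563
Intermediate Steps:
R = 3
U = -168 (U = (4*3)*(2*(-5) - 4) = 12*(-10 - 4) = 12*(-14) = -168)
-45*U + 3 = -45*(-168) + 3 = 7560 + 3 = 7563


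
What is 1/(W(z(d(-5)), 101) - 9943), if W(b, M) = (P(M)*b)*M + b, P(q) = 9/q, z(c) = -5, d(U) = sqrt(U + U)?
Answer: -1/9993 ≈ -0.00010007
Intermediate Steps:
d(U) = sqrt(2)*sqrt(U) (d(U) = sqrt(2*U) = sqrt(2)*sqrt(U))
W(b, M) = 10*b (W(b, M) = ((9/M)*b)*M + b = (9*b/M)*M + b = 9*b + b = 10*b)
1/(W(z(d(-5)), 101) - 9943) = 1/(10*(-5) - 9943) = 1/(-50 - 9943) = 1/(-9993) = -1/9993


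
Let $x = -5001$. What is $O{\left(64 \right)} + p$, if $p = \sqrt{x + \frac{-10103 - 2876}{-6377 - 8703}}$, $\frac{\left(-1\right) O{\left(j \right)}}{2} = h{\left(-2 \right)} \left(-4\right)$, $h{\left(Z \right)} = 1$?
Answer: $8 + \frac{i \sqrt{284265920770}}{7540} \approx 8.0 + 70.712 i$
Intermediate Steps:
$O{\left(j \right)} = 8$ ($O{\left(j \right)} = - 2 \cdot 1 \left(-4\right) = \left(-2\right) \left(-4\right) = 8$)
$p = \frac{i \sqrt{284265920770}}{7540}$ ($p = \sqrt{-5001 + \frac{-10103 - 2876}{-6377 - 8703}} = \sqrt{-5001 - \frac{12979}{-15080}} = \sqrt{-5001 - - \frac{12979}{15080}} = \sqrt{-5001 + \frac{12979}{15080}} = \sqrt{- \frac{75402101}{15080}} = \frac{i \sqrt{284265920770}}{7540} \approx 70.712 i$)
$O{\left(64 \right)} + p = 8 + \frac{i \sqrt{284265920770}}{7540}$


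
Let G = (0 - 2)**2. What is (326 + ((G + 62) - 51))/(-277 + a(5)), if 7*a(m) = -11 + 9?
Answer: -2387/1941 ≈ -1.2298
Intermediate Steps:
a(m) = -2/7 (a(m) = (-11 + 9)/7 = (1/7)*(-2) = -2/7)
G = 4 (G = (-2)**2 = 4)
(326 + ((G + 62) - 51))/(-277 + a(5)) = (326 + ((4 + 62) - 51))/(-277 - 2/7) = (326 + (66 - 51))/(-1941/7) = (326 + 15)*(-7/1941) = 341*(-7/1941) = -2387/1941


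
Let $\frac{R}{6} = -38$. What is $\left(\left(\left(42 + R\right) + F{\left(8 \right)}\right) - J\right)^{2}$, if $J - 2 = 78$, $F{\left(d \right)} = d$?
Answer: $66564$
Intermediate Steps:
$R = -228$ ($R = 6 \left(-38\right) = -228$)
$J = 80$ ($J = 2 + 78 = 80$)
$\left(\left(\left(42 + R\right) + F{\left(8 \right)}\right) - J\right)^{2} = \left(\left(\left(42 - 228\right) + 8\right) - 80\right)^{2} = \left(\left(-186 + 8\right) - 80\right)^{2} = \left(-178 - 80\right)^{2} = \left(-258\right)^{2} = 66564$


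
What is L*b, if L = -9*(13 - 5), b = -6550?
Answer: 471600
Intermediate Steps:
L = -72 (L = -9*8 = -72)
L*b = -72*(-6550) = 471600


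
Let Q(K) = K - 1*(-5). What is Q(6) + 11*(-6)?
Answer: -55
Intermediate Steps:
Q(K) = 5 + K (Q(K) = K + 5 = 5 + K)
Q(6) + 11*(-6) = (5 + 6) + 11*(-6) = 11 - 66 = -55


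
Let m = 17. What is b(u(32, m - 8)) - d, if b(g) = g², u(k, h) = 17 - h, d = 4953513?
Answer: -4953449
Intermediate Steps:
b(u(32, m - 8)) - d = (17 - (17 - 8))² - 1*4953513 = (17 - 1*9)² - 4953513 = (17 - 9)² - 4953513 = 8² - 4953513 = 64 - 4953513 = -4953449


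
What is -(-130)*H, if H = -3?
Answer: -390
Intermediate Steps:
-(-130)*H = -(-130)*(-3) = -13*30 = -390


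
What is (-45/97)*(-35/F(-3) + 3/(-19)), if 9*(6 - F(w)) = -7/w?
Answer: 165780/57133 ≈ 2.9016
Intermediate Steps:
F(w) = 6 + 7/(9*w) (F(w) = 6 - (-7)/(9*w) = 6 + 7/(9*w))
(-45/97)*(-35/F(-3) + 3/(-19)) = (-45/97)*(-35/(6 + (7/9)/(-3)) + 3/(-19)) = ((1/97)*(-45))*(-35/(6 + (7/9)*(-⅓)) + 3*(-1/19)) = -45*(-35/(6 - 7/27) - 3/19)/97 = -45*(-35/155/27 - 3/19)/97 = -45*(-35*27/155 - 3/19)/97 = -45*(-189/31 - 3/19)/97 = -45/97*(-3684/589) = 165780/57133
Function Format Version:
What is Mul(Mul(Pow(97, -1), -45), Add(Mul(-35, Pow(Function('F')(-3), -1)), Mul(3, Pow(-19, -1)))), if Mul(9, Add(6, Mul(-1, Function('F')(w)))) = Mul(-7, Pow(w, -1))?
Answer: Rational(165780, 57133) ≈ 2.9016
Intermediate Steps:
Function('F')(w) = Add(6, Mul(Rational(7, 9), Pow(w, -1))) (Function('F')(w) = Add(6, Mul(Rational(-1, 9), Mul(-7, Pow(w, -1)))) = Add(6, Mul(Rational(7, 9), Pow(w, -1))))
Mul(Mul(Pow(97, -1), -45), Add(Mul(-35, Pow(Function('F')(-3), -1)), Mul(3, Pow(-19, -1)))) = Mul(Mul(Pow(97, -1), -45), Add(Mul(-35, Pow(Add(6, Mul(Rational(7, 9), Pow(-3, -1))), -1)), Mul(3, Pow(-19, -1)))) = Mul(Mul(Rational(1, 97), -45), Add(Mul(-35, Pow(Add(6, Mul(Rational(7, 9), Rational(-1, 3))), -1)), Mul(3, Rational(-1, 19)))) = Mul(Rational(-45, 97), Add(Mul(-35, Pow(Add(6, Rational(-7, 27)), -1)), Rational(-3, 19))) = Mul(Rational(-45, 97), Add(Mul(-35, Pow(Rational(155, 27), -1)), Rational(-3, 19))) = Mul(Rational(-45, 97), Add(Mul(-35, Rational(27, 155)), Rational(-3, 19))) = Mul(Rational(-45, 97), Add(Rational(-189, 31), Rational(-3, 19))) = Mul(Rational(-45, 97), Rational(-3684, 589)) = Rational(165780, 57133)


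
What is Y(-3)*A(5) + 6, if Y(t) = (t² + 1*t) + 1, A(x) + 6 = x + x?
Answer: 34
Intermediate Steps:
A(x) = -6 + 2*x (A(x) = -6 + (x + x) = -6 + 2*x)
Y(t) = 1 + t + t² (Y(t) = (t² + t) + 1 = (t + t²) + 1 = 1 + t + t²)
Y(-3)*A(5) + 6 = (1 - 3 + (-3)²)*(-6 + 2*5) + 6 = (1 - 3 + 9)*(-6 + 10) + 6 = 7*4 + 6 = 28 + 6 = 34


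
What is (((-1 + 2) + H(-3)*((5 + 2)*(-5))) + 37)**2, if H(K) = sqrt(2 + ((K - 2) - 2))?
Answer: (38 - 35*I*sqrt(5))**2 ≈ -4681.0 - 5947.9*I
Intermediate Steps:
H(K) = sqrt(-2 + K) (H(K) = sqrt(2 + ((-2 + K) - 2)) = sqrt(2 + (-4 + K)) = sqrt(-2 + K))
(((-1 + 2) + H(-3)*((5 + 2)*(-5))) + 37)**2 = (((-1 + 2) + sqrt(-2 - 3)*((5 + 2)*(-5))) + 37)**2 = ((1 + sqrt(-5)*(7*(-5))) + 37)**2 = ((1 + (I*sqrt(5))*(-35)) + 37)**2 = ((1 - 35*I*sqrt(5)) + 37)**2 = (38 - 35*I*sqrt(5))**2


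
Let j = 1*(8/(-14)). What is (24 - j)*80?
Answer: 13760/7 ≈ 1965.7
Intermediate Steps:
j = -4/7 (j = 1*(8*(-1/14)) = 1*(-4/7) = -4/7 ≈ -0.57143)
(24 - j)*80 = (24 - 1*(-4/7))*80 = (24 + 4/7)*80 = (172/7)*80 = 13760/7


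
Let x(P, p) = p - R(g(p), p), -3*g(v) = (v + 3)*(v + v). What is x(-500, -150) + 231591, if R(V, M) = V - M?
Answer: 245991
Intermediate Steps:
g(v) = -2*v*(3 + v)/3 (g(v) = -(v + 3)*(v + v)/3 = -(3 + v)*2*v/3 = -2*v*(3 + v)/3)
x(P, p) = 2*p + 2*p*(3 + p)/3 (x(P, p) = p - (-2*p*(3 + p)/3 - p) = p - (-p - 2*p*(3 + p)/3) = p + (p + 2*p*(3 + p)/3) = 2*p + 2*p*(3 + p)/3)
x(-500, -150) + 231591 = (⅔)*(-150)*(6 - 150) + 231591 = (⅔)*(-150)*(-144) + 231591 = 14400 + 231591 = 245991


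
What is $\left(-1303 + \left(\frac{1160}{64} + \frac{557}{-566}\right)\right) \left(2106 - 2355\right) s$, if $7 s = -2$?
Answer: $- \frac{724885065}{7924} \approx -91480.0$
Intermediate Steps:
$s = - \frac{2}{7}$ ($s = \frac{1}{7} \left(-2\right) = - \frac{2}{7} \approx -0.28571$)
$\left(-1303 + \left(\frac{1160}{64} + \frac{557}{-566}\right)\right) \left(2106 - 2355\right) s = \left(-1303 + \left(\frac{1160}{64} + \frac{557}{-566}\right)\right) \left(2106 - 2355\right) \left(- \frac{2}{7}\right) = \left(-1303 + \left(1160 \cdot \frac{1}{64} + 557 \left(- \frac{1}{566}\right)\right)\right) \left(-249\right) \left(- \frac{2}{7}\right) = \left(-1303 + \left(\frac{145}{8} - \frac{557}{566}\right)\right) \left(-249\right) \left(- \frac{2}{7}\right) = \left(-1303 + \frac{38807}{2264}\right) \left(-249\right) \left(- \frac{2}{7}\right) = \left(- \frac{2911185}{2264}\right) \left(-249\right) \left(- \frac{2}{7}\right) = \frac{724885065}{2264} \left(- \frac{2}{7}\right) = - \frac{724885065}{7924}$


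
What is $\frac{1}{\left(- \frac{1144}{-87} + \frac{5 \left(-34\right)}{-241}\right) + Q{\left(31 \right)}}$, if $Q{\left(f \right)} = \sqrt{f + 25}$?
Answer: $\frac{3045393849}{29884159526} - \frac{439615089 \sqrt{14}}{29884159526} \approx 0.046864$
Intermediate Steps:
$Q{\left(f \right)} = \sqrt{25 + f}$
$\frac{1}{\left(- \frac{1144}{-87} + \frac{5 \left(-34\right)}{-241}\right) + Q{\left(31 \right)}} = \frac{1}{\left(- \frac{1144}{-87} + \frac{5 \left(-34\right)}{-241}\right) + \sqrt{25 + 31}} = \frac{1}{\left(\left(-1144\right) \left(- \frac{1}{87}\right) - - \frac{170}{241}\right) + \sqrt{56}} = \frac{1}{\left(\frac{1144}{87} + \frac{170}{241}\right) + 2 \sqrt{14}} = \frac{1}{\frac{290494}{20967} + 2 \sqrt{14}}$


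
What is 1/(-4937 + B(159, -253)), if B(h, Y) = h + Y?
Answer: -1/5031 ≈ -0.00019877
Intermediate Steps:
B(h, Y) = Y + h
1/(-4937 + B(159, -253)) = 1/(-4937 + (-253 + 159)) = 1/(-4937 - 94) = 1/(-5031) = -1/5031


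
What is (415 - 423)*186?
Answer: -1488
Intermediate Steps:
(415 - 423)*186 = -8*186 = -1488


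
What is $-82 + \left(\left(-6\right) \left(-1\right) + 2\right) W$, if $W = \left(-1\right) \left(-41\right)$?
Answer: $246$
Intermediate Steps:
$W = 41$
$-82 + \left(\left(-6\right) \left(-1\right) + 2\right) W = -82 + \left(\left(-6\right) \left(-1\right) + 2\right) 41 = -82 + \left(6 + 2\right) 41 = -82 + 8 \cdot 41 = -82 + 328 = 246$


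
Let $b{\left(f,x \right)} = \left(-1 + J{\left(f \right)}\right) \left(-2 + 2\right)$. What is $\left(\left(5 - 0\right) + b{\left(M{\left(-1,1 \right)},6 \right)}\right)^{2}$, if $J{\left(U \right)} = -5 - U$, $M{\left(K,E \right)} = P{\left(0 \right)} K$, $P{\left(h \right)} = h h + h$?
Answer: $25$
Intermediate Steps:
$P{\left(h \right)} = h + h^{2}$ ($P{\left(h \right)} = h^{2} + h = h + h^{2}$)
$M{\left(K,E \right)} = 0$ ($M{\left(K,E \right)} = 0 \left(1 + 0\right) K = 0 \cdot 1 K = 0 K = 0$)
$b{\left(f,x \right)} = 0$ ($b{\left(f,x \right)} = \left(-1 - \left(5 + f\right)\right) \left(-2 + 2\right) = \left(-6 - f\right) 0 = 0$)
$\left(\left(5 - 0\right) + b{\left(M{\left(-1,1 \right)},6 \right)}\right)^{2} = \left(\left(5 - 0\right) + 0\right)^{2} = \left(\left(5 + 0\right) + 0\right)^{2} = \left(5 + 0\right)^{2} = 5^{2} = 25$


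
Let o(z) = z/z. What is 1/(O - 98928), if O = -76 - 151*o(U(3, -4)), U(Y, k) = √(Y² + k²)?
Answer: -1/99155 ≈ -1.0085e-5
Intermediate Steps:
o(z) = 1
O = -227 (O = -76 - 151*1 = -76 - 151 = -227)
1/(O - 98928) = 1/(-227 - 98928) = 1/(-99155) = -1/99155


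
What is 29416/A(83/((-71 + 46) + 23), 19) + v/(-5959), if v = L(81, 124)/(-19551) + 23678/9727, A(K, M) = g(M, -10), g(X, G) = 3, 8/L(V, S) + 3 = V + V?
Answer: 1766772966145715378/180184903428537 ≈ 9805.3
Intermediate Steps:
L(V, S) = 8/(-3 + 2*V) (L(V, S) = 8/(-3 + (V + V)) = 8/(-3 + 2*V))
A(K, M) = 3
v = 73605566086/30237439743 (v = (8/(-3 + 2*81))/(-19551) + 23678/9727 = (8/(-3 + 162))*(-1/19551) + 23678*(1/9727) = (8/159)*(-1/19551) + 23678/9727 = -8/3108609 + 23678/9727 = 73605566086/30237439743 ≈ 2.4343)
29416/A(83/((-71 + 46) + 23), 19) + v/(-5959) = 29416/3 + (73605566086/30237439743)/(-5959) = 29416*(⅓) + (73605566086/30237439743)*(-1/5959) = 29416/3 - 73605566086/180184903428537 = 1766772966145715378/180184903428537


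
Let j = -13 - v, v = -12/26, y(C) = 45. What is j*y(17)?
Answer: -7335/13 ≈ -564.23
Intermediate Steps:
v = -6/13 (v = -12*1/26 = -6/13 ≈ -0.46154)
j = -163/13 (j = -13 - 1*(-6/13) = -13 + 6/13 = -163/13 ≈ -12.538)
j*y(17) = -163/13*45 = -7335/13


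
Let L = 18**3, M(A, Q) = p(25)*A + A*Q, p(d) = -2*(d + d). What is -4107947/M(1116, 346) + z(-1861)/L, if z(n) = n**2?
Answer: 2145483211/3706236 ≈ 578.88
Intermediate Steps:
p(d) = -4*d
M(A, Q) = -100*A + A*Q (M(A, Q) = (-4*25)*A + A*Q = -100*A + A*Q)
L = 5832
-4107947/M(1116, 346) + z(-1861)/L = -4107947*1/(1116*(-100 + 346)) + (-1861)**2/5832 = -4107947/(1116*246) + 3463321*(1/5832) = -4107947/274536 + 3463321/5832 = 2145483211/3706236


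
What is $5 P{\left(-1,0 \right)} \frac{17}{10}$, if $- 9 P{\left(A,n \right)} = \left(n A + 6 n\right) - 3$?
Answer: $\frac{17}{6} \approx 2.8333$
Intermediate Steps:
$P{\left(A,n \right)} = \frac{1}{3} - \frac{2 n}{3} - \frac{A n}{9}$ ($P{\left(A,n \right)} = - \frac{\left(n A + 6 n\right) - 3}{9} = - \frac{\left(A n + 6 n\right) - 3}{9} = - \frac{\left(6 n + A n\right) - 3}{9} = - \frac{-3 + 6 n + A n}{9} = \frac{1}{3} - \frac{2 n}{3} - \frac{A n}{9}$)
$5 P{\left(-1,0 \right)} \frac{17}{10} = 5 \left(\frac{1}{3} - 0 - \left(- \frac{1}{9}\right) 0\right) \frac{17}{10} = 5 \left(\frac{1}{3} + 0 + 0\right) 17 \cdot \frac{1}{10} = 5 \cdot \frac{1}{3} \cdot \frac{17}{10} = \frac{5}{3} \cdot \frac{17}{10} = \frac{17}{6}$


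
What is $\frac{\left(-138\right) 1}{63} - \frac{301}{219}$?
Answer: $- \frac{5465}{1533} \approx -3.5649$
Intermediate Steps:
$\frac{\left(-138\right) 1}{63} - \frac{301}{219} = \left(-138\right) \frac{1}{63} - \frac{301}{219} = - \frac{46}{21} - \frac{301}{219} = - \frac{5465}{1533}$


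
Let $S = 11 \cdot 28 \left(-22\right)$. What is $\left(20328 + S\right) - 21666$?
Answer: $-8114$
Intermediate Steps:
$S = -6776$ ($S = 308 \left(-22\right) = -6776$)
$\left(20328 + S\right) - 21666 = \left(20328 - 6776\right) - 21666 = 13552 - 21666 = -8114$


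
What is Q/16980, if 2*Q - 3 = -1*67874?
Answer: -67871/33960 ≈ -1.9986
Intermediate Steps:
Q = -67871/2 (Q = 3/2 + (-1*67874)/2 = 3/2 + (1/2)*(-67874) = 3/2 - 33937 = -67871/2 ≈ -33936.)
Q/16980 = -67871/2/16980 = -67871/2*1/16980 = -67871/33960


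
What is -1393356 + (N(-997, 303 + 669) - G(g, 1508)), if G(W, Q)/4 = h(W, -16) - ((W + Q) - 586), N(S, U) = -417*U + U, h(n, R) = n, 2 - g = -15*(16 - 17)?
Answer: -1794020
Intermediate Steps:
g = -13 (g = 2 - (-15)*(16 - 17) = 2 - (-15)*(-1) = 2 - 1*15 = 2 - 15 = -13)
N(S, U) = -416*U
G(W, Q) = 2344 - 4*Q (G(W, Q) = 4*(W - ((W + Q) - 586)) = 4*(W - ((Q + W) - 586)) = 4*(W - (-586 + Q + W)) = 4*(W + (586 - Q - W)) = 4*(586 - Q) = 2344 - 4*Q)
-1393356 + (N(-997, 303 + 669) - G(g, 1508)) = -1393356 + (-416*(303 + 669) - (2344 - 4*1508)) = -1393356 + (-416*972 - (2344 - 6032)) = -1393356 + (-404352 - 1*(-3688)) = -1393356 + (-404352 + 3688) = -1393356 - 400664 = -1794020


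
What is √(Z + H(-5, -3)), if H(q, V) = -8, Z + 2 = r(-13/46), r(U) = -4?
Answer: I*√14 ≈ 3.7417*I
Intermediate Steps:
Z = -6 (Z = -2 - 4 = -6)
√(Z + H(-5, -3)) = √(-6 - 8) = √(-14) = I*√14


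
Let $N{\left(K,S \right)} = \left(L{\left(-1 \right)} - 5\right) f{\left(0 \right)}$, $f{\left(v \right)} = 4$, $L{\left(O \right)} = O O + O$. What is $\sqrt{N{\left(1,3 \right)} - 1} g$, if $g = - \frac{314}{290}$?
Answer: $- \frac{157 i \sqrt{21}}{145} \approx - 4.9618 i$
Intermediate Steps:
$g = - \frac{157}{145}$ ($g = \left(-314\right) \frac{1}{290} = - \frac{157}{145} \approx -1.0828$)
$L{\left(O \right)} = O + O^{2}$ ($L{\left(O \right)} = O^{2} + O = O + O^{2}$)
$N{\left(K,S \right)} = -20$ ($N{\left(K,S \right)} = \left(- (1 - 1) - 5\right) 4 = \left(\left(-1\right) 0 - 5\right) 4 = \left(0 - 5\right) 4 = \left(-5\right) 4 = -20$)
$\sqrt{N{\left(1,3 \right)} - 1} g = \sqrt{-20 - 1} \left(- \frac{157}{145}\right) = \sqrt{-21} \left(- \frac{157}{145}\right) = i \sqrt{21} \left(- \frac{157}{145}\right) = - \frac{157 i \sqrt{21}}{145}$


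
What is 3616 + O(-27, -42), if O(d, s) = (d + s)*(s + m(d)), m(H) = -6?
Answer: 6928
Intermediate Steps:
O(d, s) = (-6 + s)*(d + s) (O(d, s) = (d + s)*(s - 6) = (d + s)*(-6 + s) = (-6 + s)*(d + s))
3616 + O(-27, -42) = 3616 + ((-42)**2 - 6*(-27) - 6*(-42) - 27*(-42)) = 3616 + (1764 + 162 + 252 + 1134) = 3616 + 3312 = 6928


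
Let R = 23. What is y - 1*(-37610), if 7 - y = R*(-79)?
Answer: 39434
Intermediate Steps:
y = 1824 (y = 7 - 23*(-79) = 7 - 1*(-1817) = 7 + 1817 = 1824)
y - 1*(-37610) = 1824 - 1*(-37610) = 1824 + 37610 = 39434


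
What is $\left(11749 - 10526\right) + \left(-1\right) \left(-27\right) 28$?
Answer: $1979$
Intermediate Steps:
$\left(11749 - 10526\right) + \left(-1\right) \left(-27\right) 28 = 1223 + 27 \cdot 28 = 1223 + 756 = 1979$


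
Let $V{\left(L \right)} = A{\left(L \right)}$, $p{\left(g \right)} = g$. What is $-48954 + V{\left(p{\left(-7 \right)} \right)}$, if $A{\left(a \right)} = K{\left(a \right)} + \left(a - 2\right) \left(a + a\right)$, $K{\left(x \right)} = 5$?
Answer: $-48823$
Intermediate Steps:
$A{\left(a \right)} = 5 + 2 a \left(-2 + a\right)$ ($A{\left(a \right)} = 5 + \left(a - 2\right) \left(a + a\right) = 5 + \left(-2 + a\right) 2 a = 5 + 2 a \left(-2 + a\right)$)
$V{\left(L \right)} = 5 - 4 L + 2 L^{2}$
$-48954 + V{\left(p{\left(-7 \right)} \right)} = -48954 + \left(5 - -28 + 2 \left(-7\right)^{2}\right) = -48954 + \left(5 + 28 + 2 \cdot 49\right) = -48954 + \left(5 + 28 + 98\right) = -48954 + 131 = -48823$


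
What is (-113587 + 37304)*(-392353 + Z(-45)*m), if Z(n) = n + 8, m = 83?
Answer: 30164128992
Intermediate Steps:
Z(n) = 8 + n
(-113587 + 37304)*(-392353 + Z(-45)*m) = (-113587 + 37304)*(-392353 + (8 - 45)*83) = -76283*(-392353 - 37*83) = -76283*(-392353 - 3071) = -76283*(-395424) = 30164128992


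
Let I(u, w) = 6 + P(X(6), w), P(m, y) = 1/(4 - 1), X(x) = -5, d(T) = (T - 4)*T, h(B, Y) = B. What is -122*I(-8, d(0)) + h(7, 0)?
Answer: -2297/3 ≈ -765.67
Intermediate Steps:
d(T) = T*(-4 + T) (d(T) = (-4 + T)*T = T*(-4 + T))
P(m, y) = 1/3
I(u, w) = 19/3 (I(u, w) = 6 + 1/3 = 19/3)
-122*I(-8, d(0)) + h(7, 0) = -122*19/3 + 7 = -2318/3 + 7 = -2297/3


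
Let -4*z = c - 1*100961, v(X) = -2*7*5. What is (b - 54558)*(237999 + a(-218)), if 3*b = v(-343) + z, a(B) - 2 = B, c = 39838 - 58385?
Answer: -10610432287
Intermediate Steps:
c = -18547
a(B) = 2 + B
v(X) = -70 (v(X) = -14*5 = -70)
z = 29877 (z = -(-18547 - 1*100961)/4 = -(-18547 - 100961)/4 = -¼*(-119508) = 29877)
b = 29807/3 (b = (-70 + 29877)/3 = (⅓)*29807 = 29807/3 ≈ 9935.7)
(b - 54558)*(237999 + a(-218)) = (29807/3 - 54558)*(237999 + (2 - 218)) = -133867*(237999 - 216)/3 = -133867/3*237783 = -10610432287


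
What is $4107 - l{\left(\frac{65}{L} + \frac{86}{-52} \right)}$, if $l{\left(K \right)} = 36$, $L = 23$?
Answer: $4071$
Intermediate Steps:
$4107 - l{\left(\frac{65}{L} + \frac{86}{-52} \right)} = 4107 - 36 = 4071$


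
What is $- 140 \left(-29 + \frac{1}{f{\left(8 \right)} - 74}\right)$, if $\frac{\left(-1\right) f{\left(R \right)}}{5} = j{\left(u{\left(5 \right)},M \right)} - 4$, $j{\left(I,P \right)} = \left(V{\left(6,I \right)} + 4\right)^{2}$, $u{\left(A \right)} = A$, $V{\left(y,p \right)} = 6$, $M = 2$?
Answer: $\frac{1124690}{277} \approx 4060.3$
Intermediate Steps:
$j{\left(I,P \right)} = 100$ ($j{\left(I,P \right)} = \left(6 + 4\right)^{2} = 10^{2} = 100$)
$f{\left(R \right)} = -480$ ($f{\left(R \right)} = - 5 \left(100 - 4\right) = \left(-5\right) 96 = -480$)
$- 140 \left(-29 + \frac{1}{f{\left(8 \right)} - 74}\right) = - 140 \left(-29 + \frac{1}{-480 - 74}\right) = - 140 \left(-29 + \frac{1}{-554}\right) = - 140 \left(-29 - \frac{1}{554}\right) = \left(-140\right) \left(- \frac{16067}{554}\right) = \frac{1124690}{277}$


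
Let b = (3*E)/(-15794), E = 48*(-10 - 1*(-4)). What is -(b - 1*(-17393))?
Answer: -137352953/7897 ≈ -17393.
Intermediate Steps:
E = -288 (E = 48*(-10 + 4) = 48*(-6) = -288)
b = 432/7897 (b = (3*(-288))/(-15794) = -864*(-1/15794) = 432/7897 ≈ 0.054704)
-(b - 1*(-17393)) = -(432/7897 - 1*(-17393)) = -(432/7897 + 17393) = -1*137352953/7897 = -137352953/7897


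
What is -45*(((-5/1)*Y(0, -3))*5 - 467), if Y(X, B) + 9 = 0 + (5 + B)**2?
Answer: 15390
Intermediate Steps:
Y(X, B) = -9 + (5 + B)**2 (Y(X, B) = -9 + (0 + (5 + B)**2) = -9 + (5 + B)**2)
-45*(((-5/1)*Y(0, -3))*5 - 467) = -45*(((-5/1)*(-9 + (5 - 3)**2))*5 - 467) = -45*(((-5*1)*(-9 + 2**2))*5 - 467) = -45*(-5*(-9 + 4)*5 - 467) = -45*(-5*(-5)*5 - 467) = -45*(25*5 - 467) = -45*(125 - 467) = -45*(-342) = 15390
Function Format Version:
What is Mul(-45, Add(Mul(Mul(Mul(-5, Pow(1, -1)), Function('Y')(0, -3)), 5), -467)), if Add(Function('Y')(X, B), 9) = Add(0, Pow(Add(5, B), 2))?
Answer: 15390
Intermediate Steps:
Function('Y')(X, B) = Add(-9, Pow(Add(5, B), 2)) (Function('Y')(X, B) = Add(-9, Add(0, Pow(Add(5, B), 2))) = Add(-9, Pow(Add(5, B), 2)))
Mul(-45, Add(Mul(Mul(Mul(-5, Pow(1, -1)), Function('Y')(0, -3)), 5), -467)) = Mul(-45, Add(Mul(Mul(Mul(-5, Pow(1, -1)), Add(-9, Pow(Add(5, -3), 2))), 5), -467)) = Mul(-45, Add(Mul(Mul(Mul(-5, 1), Add(-9, Pow(2, 2))), 5), -467)) = Mul(-45, Add(Mul(Mul(-5, Add(-9, 4)), 5), -467)) = Mul(-45, Add(Mul(Mul(-5, -5), 5), -467)) = Mul(-45, Add(Mul(25, 5), -467)) = Mul(-45, Add(125, -467)) = Mul(-45, -342) = 15390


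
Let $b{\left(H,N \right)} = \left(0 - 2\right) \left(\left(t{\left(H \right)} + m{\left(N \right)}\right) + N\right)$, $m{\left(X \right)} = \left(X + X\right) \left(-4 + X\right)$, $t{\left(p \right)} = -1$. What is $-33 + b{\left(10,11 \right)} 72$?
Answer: $-23649$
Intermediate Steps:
$m{\left(X \right)} = 2 X \left(-4 + X\right)$
$b{\left(H,N \right)} = 2 - 2 N - 4 N \left(-4 + N\right)$ ($b{\left(H,N \right)} = \left(0 - 2\right) \left(\left(-1 + 2 N \left(-4 + N\right)\right) + N\right) = - 2 \left(-1 + N + 2 N \left(-4 + N\right)\right) = 2 - 2 N - 4 N \left(-4 + N\right)$)
$-33 + b{\left(10,11 \right)} 72 = -33 + \left(2 - 4 \cdot 11^{2} + 14 \cdot 11\right) 72 = -33 + \left(2 - 484 + 154\right) 72 = -33 - 23616 = -23649$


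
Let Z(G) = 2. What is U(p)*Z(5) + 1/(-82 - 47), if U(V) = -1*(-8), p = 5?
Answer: 2063/129 ≈ 15.992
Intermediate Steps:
U(V) = 8
U(p)*Z(5) + 1/(-82 - 47) = 8*2 + 1/(-82 - 47) = 16 + 1/(-129) = 16 - 1/129 = 2063/129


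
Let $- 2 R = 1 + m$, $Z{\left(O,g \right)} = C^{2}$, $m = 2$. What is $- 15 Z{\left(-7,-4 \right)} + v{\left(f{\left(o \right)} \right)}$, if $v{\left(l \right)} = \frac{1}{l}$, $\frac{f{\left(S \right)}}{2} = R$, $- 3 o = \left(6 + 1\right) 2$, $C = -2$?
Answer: $- \frac{181}{3} \approx -60.333$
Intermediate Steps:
$Z{\left(O,g \right)} = 4$ ($Z{\left(O,g \right)} = \left(-2\right)^{2} = 4$)
$o = - \frac{14}{3}$ ($o = - \frac{\left(6 + 1\right) 2}{3} = - \frac{7 \cdot 2}{3} = \left(- \frac{1}{3}\right) 14 = - \frac{14}{3} \approx -4.6667$)
$R = - \frac{3}{2}$ ($R = - \frac{1 + 2}{2} = \left(- \frac{1}{2}\right) 3 = - \frac{3}{2} \approx -1.5$)
$f{\left(S \right)} = -3$ ($f{\left(S \right)} = 2 \left(- \frac{3}{2}\right) = -3$)
$- 15 Z{\left(-7,-4 \right)} + v{\left(f{\left(o \right)} \right)} = \left(-15\right) 4 + \frac{1}{-3} = -60 - \frac{1}{3} = - \frac{181}{3}$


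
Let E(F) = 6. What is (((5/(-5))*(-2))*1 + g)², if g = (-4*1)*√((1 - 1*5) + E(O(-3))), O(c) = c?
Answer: 36 - 16*√2 ≈ 13.373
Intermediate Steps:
g = -4*√2 (g = (-4*1)*√((1 - 1*5) + 6) = -4*√((1 - 5) + 6) = -4*√(-4 + 6) = -4*√2 ≈ -5.6569)
(((5/(-5))*(-2))*1 + g)² = (((5/(-5))*(-2))*1 - 4*√2)² = (((5*(-⅕))*(-2))*1 - 4*√2)² = (-1*(-2)*1 - 4*√2)² = (2*1 - 4*√2)² = (2 - 4*√2)²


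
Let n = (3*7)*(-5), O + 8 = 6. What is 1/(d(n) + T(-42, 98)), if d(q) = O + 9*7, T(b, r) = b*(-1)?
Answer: 1/103 ≈ 0.0097087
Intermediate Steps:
T(b, r) = -b
O = -2 (O = -8 + 6 = -2)
n = -105 (n = 21*(-5) = -105)
d(q) = 61 (d(q) = -2 + 9*7 = -2 + 63 = 61)
1/(d(n) + T(-42, 98)) = 1/(61 - 1*(-42)) = 1/(61 + 42) = 1/103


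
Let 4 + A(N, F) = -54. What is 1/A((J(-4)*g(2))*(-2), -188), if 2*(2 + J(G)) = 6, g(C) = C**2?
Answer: -1/58 ≈ -0.017241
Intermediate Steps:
J(G) = 1 (J(G) = -2 + (1/2)*6 = -2 + 3 = 1)
A(N, F) = -58 (A(N, F) = -4 - 54 = -58)
1/A((J(-4)*g(2))*(-2), -188) = 1/(-58) = -1/58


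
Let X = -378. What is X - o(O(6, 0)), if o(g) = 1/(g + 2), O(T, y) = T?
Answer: -3025/8 ≈ -378.13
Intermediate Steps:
o(g) = 1/(2 + g)
X - o(O(6, 0)) = -378 - 1/(2 + 6) = -378 - 1/8 = -3025/8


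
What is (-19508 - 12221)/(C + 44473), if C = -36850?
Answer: -31729/7623 ≈ -4.1623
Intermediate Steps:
(-19508 - 12221)/(C + 44473) = (-19508 - 12221)/(-36850 + 44473) = -31729/7623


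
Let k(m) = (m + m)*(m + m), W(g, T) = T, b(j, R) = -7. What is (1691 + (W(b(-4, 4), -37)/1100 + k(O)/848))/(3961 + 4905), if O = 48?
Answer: 99216939/516887800 ≈ 0.19195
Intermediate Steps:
k(m) = 4*m**2 (k(m) = (2*m)*(2*m) = 4*m**2)
(1691 + (W(b(-4, 4), -37)/1100 + k(O)/848))/(3961 + 4905) = (1691 + (-37/1100 + (4*48**2)/848))/(3961 + 4905) = (1691 + (-37*1/1100 + (4*2304)*(1/848)))/8866 = (1691 + (-37/1100 + 9216*(1/848)))*(1/8866) = (1691 + (-37/1100 + 576/53))*(1/8866) = (1691 + 631639/58300)*(1/8866) = (99216939/58300)*(1/8866) = 99216939/516887800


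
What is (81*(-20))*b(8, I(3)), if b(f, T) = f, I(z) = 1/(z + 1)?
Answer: -12960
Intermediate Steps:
I(z) = 1/(1 + z)
(81*(-20))*b(8, I(3)) = (81*(-20))*8 = -1620*8 = -12960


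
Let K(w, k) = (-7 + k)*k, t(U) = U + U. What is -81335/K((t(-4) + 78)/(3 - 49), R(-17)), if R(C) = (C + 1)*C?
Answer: -16267/14416 ≈ -1.1284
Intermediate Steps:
t(U) = 2*U
R(C) = C*(1 + C) (R(C) = (1 + C)*C = C*(1 + C))
K(w, k) = k*(-7 + k)
-81335/K((t(-4) + 78)/(3 - 49), R(-17)) = -81335*(-1/(17*(1 - 17)*(-7 - 17*(1 - 17)))) = -81335*1/(272*(-7 - 17*(-16))) = -81335*1/(272*(-7 + 272)) = -81335/(272*265) = -81335/72080 = -81335*1/72080 = -16267/14416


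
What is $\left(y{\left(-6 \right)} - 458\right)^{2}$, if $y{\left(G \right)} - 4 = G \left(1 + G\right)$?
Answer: $179776$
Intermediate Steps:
$y{\left(G \right)} = 4 + G \left(1 + G\right)$
$\left(y{\left(-6 \right)} - 458\right)^{2} = \left(\left(4 - 6 + \left(-6\right)^{2}\right) - 458\right)^{2} = \left(\left(4 - 6 + 36\right) - 458\right)^{2} = \left(34 - 458\right)^{2} = \left(-424\right)^{2} = 179776$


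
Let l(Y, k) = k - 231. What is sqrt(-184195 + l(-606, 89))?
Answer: I*sqrt(184337) ≈ 429.34*I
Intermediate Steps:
l(Y, k) = -231 + k
sqrt(-184195 + l(-606, 89)) = sqrt(-184195 + (-231 + 89)) = sqrt(-184195 - 142) = sqrt(-184337) = I*sqrt(184337)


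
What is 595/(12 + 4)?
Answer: 595/16 ≈ 37.188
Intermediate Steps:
595/(12 + 4) = 595/16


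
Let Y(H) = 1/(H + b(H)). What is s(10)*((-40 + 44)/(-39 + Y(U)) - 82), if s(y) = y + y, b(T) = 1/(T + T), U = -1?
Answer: -195400/119 ≈ -1642.0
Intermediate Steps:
b(T) = 1/(2*T)
Y(H) = 1/(H + 1/(2*H))
s(y) = 2*y
s(10)*((-40 + 44)/(-39 + Y(U)) - 82) = (2*10)*((-40 + 44)/(-39 + 2*(-1)/(1 + 2*(-1)²)) - 82) = 20*(4/(-39 + 2*(-1)/(1 + 2*1)) - 82) = 20*(4/(-39 + 2*(-1)/(1 + 2)) - 82) = 20*(4/(-39 + 2*(-1)/3) - 82) = 20*(4/(-39 + 2*(-1)*(⅓)) - 82) = 20*(4/(-39 - ⅔) - 82) = 20*(4/(-119/3) - 82) = 20*(4*(-3/119) - 82) = 20*(-12/119 - 82) = 20*(-9770/119) = -195400/119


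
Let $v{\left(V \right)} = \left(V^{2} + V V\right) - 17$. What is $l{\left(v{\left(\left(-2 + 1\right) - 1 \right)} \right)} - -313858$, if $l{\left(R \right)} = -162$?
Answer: $313696$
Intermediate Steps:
$v{\left(V \right)} = -17 + 2 V^{2}$ ($v{\left(V \right)} = \left(V^{2} + V^{2}\right) - 17 = 2 V^{2} - 17 = -17 + 2 V^{2}$)
$l{\left(v{\left(\left(-2 + 1\right) - 1 \right)} \right)} - -313858 = -162 - -313858 = -162 + 313858 = 313696$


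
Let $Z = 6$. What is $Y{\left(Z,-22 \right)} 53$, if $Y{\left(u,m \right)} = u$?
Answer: $318$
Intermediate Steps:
$Y{\left(Z,-22 \right)} 53 = 6 \cdot 53 = 318$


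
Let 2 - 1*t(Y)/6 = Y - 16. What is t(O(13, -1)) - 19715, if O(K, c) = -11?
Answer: -19541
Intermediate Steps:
t(Y) = 108 - 6*Y (t(Y) = 12 - 6*(Y - 16) = 12 - 6*(-16 + Y) = 12 + (96 - 6*Y) = 108 - 6*Y)
t(O(13, -1)) - 19715 = (108 - 6*(-11)) - 19715 = (108 + 66) - 19715 = 174 - 19715 = -19541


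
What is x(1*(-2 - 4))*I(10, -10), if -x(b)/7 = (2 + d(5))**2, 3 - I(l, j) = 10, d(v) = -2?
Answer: 0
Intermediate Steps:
I(l, j) = -7 (I(l, j) = 3 - 1*10 = 3 - 10 = -7)
x(b) = 0 (x(b) = -7*(2 - 2)**2 = -7*0**2 = -7*0 = 0)
x(1*(-2 - 4))*I(10, -10) = 0*(-7) = 0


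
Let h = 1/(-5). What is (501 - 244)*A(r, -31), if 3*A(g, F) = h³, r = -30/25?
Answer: -257/375 ≈ -0.68533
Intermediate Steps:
h = -⅕ ≈ -0.20000
r = -6/5 (r = -30*1/25 = -6/5 ≈ -1.2000)
A(g, F) = -1/375 (A(g, F) = (-⅕)³/3 = (⅓)*(-1/125) = -1/375)
(501 - 244)*A(r, -31) = (501 - 244)*(-1/375) = 257*(-1/375) = -257/375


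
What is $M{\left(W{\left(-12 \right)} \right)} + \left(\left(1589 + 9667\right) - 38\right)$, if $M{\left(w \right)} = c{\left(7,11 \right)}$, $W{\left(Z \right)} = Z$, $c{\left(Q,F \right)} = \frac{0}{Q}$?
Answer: $11218$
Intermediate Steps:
$c{\left(Q,F \right)} = 0$
$M{\left(w \right)} = 0$
$M{\left(W{\left(-12 \right)} \right)} + \left(\left(1589 + 9667\right) - 38\right) = 0 + \left(\left(1589 + 9667\right) - 38\right) = 0 + \left(11256 - 38\right) = 0 + 11218 = 11218$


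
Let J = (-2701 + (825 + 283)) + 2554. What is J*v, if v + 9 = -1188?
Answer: -1150317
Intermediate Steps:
v = -1197 (v = -9 - 1188 = -1197)
J = 961 (J = (-2701 + 1108) + 2554 = -1593 + 2554 = 961)
J*v = 961*(-1197) = -1150317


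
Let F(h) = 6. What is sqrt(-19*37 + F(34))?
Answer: I*sqrt(697) ≈ 26.401*I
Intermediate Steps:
sqrt(-19*37 + F(34)) = sqrt(-19*37 + 6) = sqrt(-703 + 6) = sqrt(-697) = I*sqrt(697)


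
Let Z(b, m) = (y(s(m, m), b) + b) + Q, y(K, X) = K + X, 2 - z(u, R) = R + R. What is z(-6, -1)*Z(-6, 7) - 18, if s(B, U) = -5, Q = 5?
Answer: -66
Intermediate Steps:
z(u, R) = 2 - 2*R (z(u, R) = 2 - (R + R) = 2 - 2*R)
Z(b, m) = 2*b (Z(b, m) = ((-5 + b) + b) + 5 = (-5 + 2*b) + 5 = 2*b)
z(-6, -1)*Z(-6, 7) - 18 = (2 - 2*(-1))*(2*(-6)) - 18 = (2 + 2)*(-12) - 18 = 4*(-12) - 18 = -48 - 18 = -66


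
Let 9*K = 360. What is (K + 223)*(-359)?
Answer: -94417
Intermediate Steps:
K = 40 (K = (⅑)*360 = 40)
(K + 223)*(-359) = (40 + 223)*(-359) = 263*(-359) = -94417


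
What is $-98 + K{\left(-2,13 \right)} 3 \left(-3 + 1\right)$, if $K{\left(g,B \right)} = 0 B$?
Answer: $-98$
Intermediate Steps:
$K{\left(g,B \right)} = 0$
$-98 + K{\left(-2,13 \right)} 3 \left(-3 + 1\right) = -98 + 0 \cdot 3 \left(-3 + 1\right) = -98 + 0 \cdot 3 \left(-2\right) = -98 + 0 \left(-6\right) = -98 + 0 = -98$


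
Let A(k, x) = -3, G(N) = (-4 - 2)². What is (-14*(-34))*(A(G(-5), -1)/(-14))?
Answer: 102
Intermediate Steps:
G(N) = 36 (G(N) = (-6)² = 36)
(-14*(-34))*(A(G(-5), -1)/(-14)) = (-14*(-34))*(-3/(-14)) = 476*(-3*(-1/14)) = 476*(3/14) = 102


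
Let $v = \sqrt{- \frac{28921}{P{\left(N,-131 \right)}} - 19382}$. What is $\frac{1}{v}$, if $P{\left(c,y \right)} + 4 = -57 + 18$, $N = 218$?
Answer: $- \frac{i \sqrt{34593715}}{804505} \approx - 0.0073109 i$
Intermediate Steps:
$P{\left(c,y \right)} = -43$ ($P{\left(c,y \right)} = -4 + \left(-57 + 18\right) = -4 - 39 = -43$)
$v = \frac{i \sqrt{34593715}}{43}$ ($v = \sqrt{- \frac{28921}{-43} - 19382} = \sqrt{\left(-28921\right) \left(- \frac{1}{43}\right) - 19382} = \sqrt{\frac{28921}{43} - 19382} = \sqrt{- \frac{804505}{43}} = \frac{i \sqrt{34593715}}{43} \approx 136.78 i$)
$\frac{1}{v} = \frac{1}{\frac{1}{43} i \sqrt{34593715}} = - \frac{i \sqrt{34593715}}{804505}$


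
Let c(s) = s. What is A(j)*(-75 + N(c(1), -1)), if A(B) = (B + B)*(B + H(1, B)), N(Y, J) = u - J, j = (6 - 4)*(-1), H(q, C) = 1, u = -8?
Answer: -328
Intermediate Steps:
j = -2 (j = 2*(-1) = -2)
N(Y, J) = -8 - J
A(B) = 2*B*(1 + B) (A(B) = (B + B)*(B + 1) = (2*B)*(1 + B) = 2*B*(1 + B))
A(j)*(-75 + N(c(1), -1)) = (2*(-2)*(1 - 2))*(-75 + (-8 - 1*(-1))) = (2*(-2)*(-1))*(-75 + (-8 + 1)) = 4*(-75 - 7) = 4*(-82) = -328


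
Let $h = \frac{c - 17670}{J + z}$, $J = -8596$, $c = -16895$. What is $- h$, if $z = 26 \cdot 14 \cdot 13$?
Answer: $- \frac{34565}{3864} \approx -8.9454$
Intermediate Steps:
$z = 4732$ ($z = 364 \cdot 13 = 4732$)
$h = \frac{34565}{3864}$ ($h = \frac{-16895 - 17670}{-8596 + 4732} = - \frac{34565}{-3864} = \left(-34565\right) \left(- \frac{1}{3864}\right) = \frac{34565}{3864} \approx 8.9454$)
$- h = \left(-1\right) \frac{34565}{3864} = - \frac{34565}{3864}$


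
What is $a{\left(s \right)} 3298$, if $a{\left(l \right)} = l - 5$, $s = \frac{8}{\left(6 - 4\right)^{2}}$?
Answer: $-9894$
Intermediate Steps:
$s = 2$ ($s = \frac{8}{2^{2}} = \frac{8}{4} = 8 \cdot \frac{1}{4} = 2$)
$a{\left(l \right)} = -5 + l$
$a{\left(s \right)} 3298 = \left(-5 + 2\right) 3298 = \left(-3\right) 3298 = -9894$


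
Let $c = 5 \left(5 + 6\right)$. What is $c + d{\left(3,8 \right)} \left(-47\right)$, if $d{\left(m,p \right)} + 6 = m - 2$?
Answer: $290$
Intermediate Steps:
$d{\left(m,p \right)} = -8 + m$ ($d{\left(m,p \right)} = -6 + \left(m - 2\right) = -6 + \left(-2 + m\right) = -8 + m$)
$c = 55$ ($c = 5 \cdot 11 = 55$)
$c + d{\left(3,8 \right)} \left(-47\right) = 55 + \left(-8 + 3\right) \left(-47\right) = 55 - -235 = 55 + 235 = 290$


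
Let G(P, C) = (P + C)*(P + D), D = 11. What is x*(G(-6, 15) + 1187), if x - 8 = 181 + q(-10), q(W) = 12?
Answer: 247632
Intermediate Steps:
G(P, C) = (11 + P)*(C + P) (G(P, C) = (P + C)*(P + 11) = (C + P)*(11 + P) = (11 + P)*(C + P))
x = 201 (x = 8 + (181 + 12) = 8 + 193 = 201)
x*(G(-6, 15) + 1187) = 201*(((-6)² + 11*15 + 11*(-6) + 15*(-6)) + 1187) = 201*((36 + 165 - 66 - 90) + 1187) = 201*(45 + 1187) = 201*1232 = 247632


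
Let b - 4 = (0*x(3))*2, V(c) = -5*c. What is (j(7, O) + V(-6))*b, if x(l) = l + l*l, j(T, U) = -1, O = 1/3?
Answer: 116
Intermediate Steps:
O = ⅓ ≈ 0.33333
x(l) = l + l²
b = 4 (b = 4 + (0*(3*(1 + 3)))*2 = 4 + (0*(3*4))*2 = 4 + (0*12)*2 = 4 + 0*2 = 4 + 0 = 4)
(j(7, O) + V(-6))*b = (-1 - 5*(-6))*4 = (-1 + 30)*4 = 29*4 = 116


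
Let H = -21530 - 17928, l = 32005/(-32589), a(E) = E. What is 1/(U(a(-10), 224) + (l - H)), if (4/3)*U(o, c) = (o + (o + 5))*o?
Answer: 65178/2579062039 ≈ 2.5272e-5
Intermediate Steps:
l = -32005/32589 (l = 32005*(-1/32589) = -32005/32589 ≈ -0.98208)
H = -39458
U(o, c) = 3*o*(5 + 2*o)/4 (U(o, c) = 3*((o + (o + 5))*o)/4 = 3*((o + (5 + o))*o)/4 = 3*((5 + 2*o)*o)/4 = 3*(o*(5 + 2*o))/4 = 3*o*(5 + 2*o)/4)
1/(U(a(-10), 224) + (l - H)) = 1/((¾)*(-10)*(5 + 2*(-10)) + (-32005/32589 - 1*(-39458))) = 1/((¾)*(-10)*(5 - 20) + (-32005/32589 + 39458)) = 1/((¾)*(-10)*(-15) + 1285864757/32589) = 1/(225/2 + 1285864757/32589) = 1/(2579062039/65178) = 65178/2579062039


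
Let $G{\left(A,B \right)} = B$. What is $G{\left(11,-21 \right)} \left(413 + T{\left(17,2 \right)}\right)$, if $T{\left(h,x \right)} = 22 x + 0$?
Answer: $-9597$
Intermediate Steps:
$T{\left(h,x \right)} = 22 x$
$G{\left(11,-21 \right)} \left(413 + T{\left(17,2 \right)}\right) = - 21 \left(413 + 22 \cdot 2\right) = - 21 \left(413 + 44\right) = \left(-21\right) 457 = -9597$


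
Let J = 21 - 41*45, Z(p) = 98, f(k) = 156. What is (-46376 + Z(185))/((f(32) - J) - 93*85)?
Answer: 15426/1975 ≈ 7.8106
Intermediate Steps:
J = -1824 (J = 21 - 1845 = -1824)
(-46376 + Z(185))/((f(32) - J) - 93*85) = (-46376 + 98)/((156 - 1*(-1824)) - 93*85) = -46278/((156 + 1824) - 7905) = -46278/(1980 - 7905) = -46278/(-5925) = -46278*(-1/5925) = 15426/1975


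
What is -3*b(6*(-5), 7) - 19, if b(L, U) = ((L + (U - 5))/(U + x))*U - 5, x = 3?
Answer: 274/5 ≈ 54.800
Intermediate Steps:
b(L, U) = -5 + U*(-5 + L + U)/(3 + U) (b(L, U) = ((L + (U - 5))/(U + 3))*U - 5 = ((L + (-5 + U))/(3 + U))*U - 5 = ((-5 + L + U)/(3 + U))*U - 5 = U*(-5 + L + U)/(3 + U) - 5 = -5 + U*(-5 + L + U)/(3 + U))
-3*b(6*(-5), 7) - 19 = -3*(-15 + 7² - 10*7 + (6*(-5))*7)/(3 + 7) - 19 = -3*(-15 + 49 - 70 - 30*7)/10 - 19 = -3*(-15 + 49 - 70 - 210)/10 - 19 = -3*(-246)/10 - 19 = -3*(-123/5) - 19 = 369/5 - 19 = 274/5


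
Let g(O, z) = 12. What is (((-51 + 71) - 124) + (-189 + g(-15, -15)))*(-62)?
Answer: 17422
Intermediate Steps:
(((-51 + 71) - 124) + (-189 + g(-15, -15)))*(-62) = (((-51 + 71) - 124) + (-189 + 12))*(-62) = ((20 - 124) - 177)*(-62) = (-104 - 177)*(-62) = -281*(-62) = 17422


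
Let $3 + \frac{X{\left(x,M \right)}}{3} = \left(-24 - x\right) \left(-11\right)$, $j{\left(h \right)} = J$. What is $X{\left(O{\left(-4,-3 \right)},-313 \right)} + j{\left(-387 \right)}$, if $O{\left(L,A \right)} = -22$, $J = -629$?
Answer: $-572$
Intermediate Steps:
$j{\left(h \right)} = -629$
$X{\left(x,M \right)} = 783 + 33 x$ ($X{\left(x,M \right)} = -9 + 3 \left(-24 - x\right) \left(-11\right) = -9 + 3 \left(264 + 11 x\right) = -9 + \left(792 + 33 x\right) = 783 + 33 x$)
$X{\left(O{\left(-4,-3 \right)},-313 \right)} + j{\left(-387 \right)} = \left(783 + 33 \left(-22\right)\right) - 629 = \left(783 - 726\right) - 629 = 57 - 629 = -572$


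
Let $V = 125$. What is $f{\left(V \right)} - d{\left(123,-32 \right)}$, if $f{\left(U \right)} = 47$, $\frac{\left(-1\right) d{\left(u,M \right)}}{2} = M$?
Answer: $-17$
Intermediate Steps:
$d{\left(u,M \right)} = - 2 M$
$f{\left(V \right)} - d{\left(123,-32 \right)} = 47 - \left(-2\right) \left(-32\right) = 47 - 64 = -17$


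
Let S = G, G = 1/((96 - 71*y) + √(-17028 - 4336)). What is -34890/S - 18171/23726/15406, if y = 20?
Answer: 16885089778837989/365522756 - 488460*I*√109 ≈ 4.6194e+7 - 5.0997e+6*I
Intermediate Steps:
G = 1/(-1324 + 14*I*√109) (G = 1/((96 - 71*20) + √(-17028 - 4336)) = 1/((96 - 1420) + √(-21364)) = 1/(-1324 + 14*I*√109) ≈ -0.00074619 - 8.2377e-5*I)
S = -331/443585 - 7*I*√109/887170 ≈ -0.00074619 - 8.2377e-5*I
-34890/S - 18171/23726/15406 = -34890/(-331/443585 - 7*I*√109/887170) - 18171/23726/15406 = -34890/(-331/443585 - 7*I*√109/887170) - 18171*1/23726*(1/15406) = -34890/(-331/443585 - 7*I*√109/887170) - 18171/23726*1/15406 = -34890/(-331/443585 - 7*I*√109/887170) - 18171/365522756 = -18171/365522756 - 34890/(-331/443585 - 7*I*√109/887170)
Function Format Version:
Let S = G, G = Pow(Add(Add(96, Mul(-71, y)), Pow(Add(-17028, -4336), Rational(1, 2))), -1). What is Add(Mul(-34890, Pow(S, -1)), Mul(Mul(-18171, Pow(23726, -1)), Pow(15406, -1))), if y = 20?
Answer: Add(Rational(16885089778837989, 365522756), Mul(-488460, I, Pow(109, Rational(1, 2)))) ≈ Add(4.6194e+7, Mul(-5.0997e+6, I))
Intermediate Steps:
G = Pow(Add(-1324, Mul(14, I, Pow(109, Rational(1, 2)))), -1) (G = Pow(Add(Add(96, Mul(-71, 20)), Pow(Add(-17028, -4336), Rational(1, 2))), -1) = Pow(Add(Add(96, -1420), Pow(-21364, Rational(1, 2))), -1) = Pow(Add(-1324, Mul(14, I, Pow(109, Rational(1, 2)))), -1) ≈ Add(-0.00074619, Mul(-8.2377e-5, I)))
S = Add(Rational(-331, 443585), Mul(Rational(-7, 887170), I, Pow(109, Rational(1, 2)))) ≈ Add(-0.00074619, Mul(-8.2377e-5, I))
Add(Mul(-34890, Pow(S, -1)), Mul(Mul(-18171, Pow(23726, -1)), Pow(15406, -1))) = Add(Mul(-34890, Pow(Add(Rational(-331, 443585), Mul(Rational(-7, 887170), I, Pow(109, Rational(1, 2)))), -1)), Mul(Mul(-18171, Pow(23726, -1)), Pow(15406, -1))) = Add(Mul(-34890, Pow(Add(Rational(-331, 443585), Mul(Rational(-7, 887170), I, Pow(109, Rational(1, 2)))), -1)), Mul(Mul(-18171, Rational(1, 23726)), Rational(1, 15406))) = Add(Mul(-34890, Pow(Add(Rational(-331, 443585), Mul(Rational(-7, 887170), I, Pow(109, Rational(1, 2)))), -1)), Mul(Rational(-18171, 23726), Rational(1, 15406))) = Add(Mul(-34890, Pow(Add(Rational(-331, 443585), Mul(Rational(-7, 887170), I, Pow(109, Rational(1, 2)))), -1)), Rational(-18171, 365522756)) = Add(Rational(-18171, 365522756), Mul(-34890, Pow(Add(Rational(-331, 443585), Mul(Rational(-7, 887170), I, Pow(109, Rational(1, 2)))), -1)))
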